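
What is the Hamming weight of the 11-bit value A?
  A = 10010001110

10010001110
1-bits at positions (from bit 0 = LSB): 1, 2, 3, 7, 10
Count = 5

Answer: 5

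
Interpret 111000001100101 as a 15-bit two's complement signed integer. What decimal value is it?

MSB is 1, so the value is negative. Find the magnitude:
1. Invert bits:  000111110011010
2. Add 1:        000111110011011  = 3995
3. Apply sign:   -3995

Answer: -3995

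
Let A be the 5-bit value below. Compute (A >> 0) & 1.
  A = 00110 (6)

Bit 0 is the 1st from the right.
  00110
      ^
That bit is 0.

Answer: 0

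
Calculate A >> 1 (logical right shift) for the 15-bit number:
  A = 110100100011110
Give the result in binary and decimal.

Logical shift right by 1: drop the bottom 1 bit(s), prepend 1 zero(s) on the left.
  110100100011110  ->  keep [11010010001111], discard [0], prepend 0
= 011010010001111

Answer: 011010010001111 (13455)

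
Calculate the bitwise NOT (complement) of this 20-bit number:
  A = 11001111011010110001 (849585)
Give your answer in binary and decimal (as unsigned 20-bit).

Flip each bit (0->1, 1->0):
  11001111011010110001
  00110000100101001110

Answer: 00110000100101001110 (198990)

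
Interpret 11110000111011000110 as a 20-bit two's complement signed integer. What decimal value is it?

MSB is 1, so the value is negative. Find the magnitude:
1. Invert bits:  00001111000100111001
2. Add 1:        00001111000100111010  = 61754
3. Apply sign:   -61754

Answer: -61754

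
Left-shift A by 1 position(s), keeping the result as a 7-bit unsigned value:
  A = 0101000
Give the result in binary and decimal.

Shift left by 1: drop the top 1 bit(s), append 1 zero(s) on the right.
  0101000  ->  discard [0], keep [101000], append 0
= 1010000

Answer: 1010000 (80)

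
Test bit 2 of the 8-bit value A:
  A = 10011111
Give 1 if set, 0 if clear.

Bit 2 is the 3rd from the right.
  10011111
       ^
That bit is 1.

Answer: 1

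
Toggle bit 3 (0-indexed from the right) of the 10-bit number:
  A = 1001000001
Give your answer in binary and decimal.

Mask = 1 << 3 = 0000001000
Bit 3 of A is 0; XOR with the mask flips it to 1.
  1001000001
^ 0000001000
------------
  1001001001

Answer: 1001001001 (585)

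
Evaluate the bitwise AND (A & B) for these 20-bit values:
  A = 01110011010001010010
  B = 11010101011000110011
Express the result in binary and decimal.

Apply & to each column (1 only where both bits are 1):
  01110011010001010010
& 11010101011000110011
----------------------
  01010001010000010010

Answer: 01010001010000010010 (332818)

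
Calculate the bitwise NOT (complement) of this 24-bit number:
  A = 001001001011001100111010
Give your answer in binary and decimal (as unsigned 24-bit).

Flip each bit (0->1, 1->0):
  001001001011001100111010
  110110110100110011000101

Answer: 110110110100110011000101 (14372037)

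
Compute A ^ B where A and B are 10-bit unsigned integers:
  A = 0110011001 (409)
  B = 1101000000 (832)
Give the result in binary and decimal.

Apply ^ to each column (1 where bits differ):
  0110011001
^ 1101000000
------------
  1011011001

Answer: 1011011001 (729)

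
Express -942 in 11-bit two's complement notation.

1. Binary of +942:  01110101110
2. Invert bits:     10001010001
3. Add 1:           10001010010

Answer: 10001010010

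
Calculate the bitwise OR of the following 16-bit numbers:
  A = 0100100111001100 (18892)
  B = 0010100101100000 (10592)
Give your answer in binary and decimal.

Apply | to each column (1 where either bit is 1):
  0100100111001100
| 0010100101100000
------------------
  0110100111101100

Answer: 0110100111101100 (27116)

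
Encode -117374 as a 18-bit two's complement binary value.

1. Binary of +117374:  011100101001111110
2. Invert bits:     100011010110000001
3. Add 1:           100011010110000010

Answer: 100011010110000010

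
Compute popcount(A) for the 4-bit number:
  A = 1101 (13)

1101
1-bits at positions (from bit 0 = LSB): 0, 2, 3
Count = 3

Answer: 3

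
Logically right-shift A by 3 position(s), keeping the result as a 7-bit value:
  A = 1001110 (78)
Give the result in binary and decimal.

Logical shift right by 3: drop the bottom 3 bit(s), prepend 3 zero(s) on the left.
  1001110  ->  keep [1001], discard [110], prepend 000
= 0001001

Answer: 0001001 (9)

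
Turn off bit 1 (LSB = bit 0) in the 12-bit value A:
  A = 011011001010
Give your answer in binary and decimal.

Mask = ~(1 << 1) = 111111111101
Bit 1 of A is 1, so AND-ing with the mask clears it to 0.
  011011001010
& 111111111101
--------------
  011011001000

Answer: 011011001000 (1736)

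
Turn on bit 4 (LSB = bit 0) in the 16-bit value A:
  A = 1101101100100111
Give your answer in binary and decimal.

Mask = 1 << 4 = 0000000000010000
Bit 4 of A is 0, so OR-ing with the mask flips it to 1.
  1101101100100111
| 0000000000010000
------------------
  1101101100110111

Answer: 1101101100110111 (56119)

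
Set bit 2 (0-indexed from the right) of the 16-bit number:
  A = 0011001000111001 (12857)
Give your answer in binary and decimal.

Mask = 1 << 2 = 0000000000000100
Bit 2 of A is 0, so OR-ing with the mask flips it to 1.
  0011001000111001
| 0000000000000100
------------------
  0011001000111101

Answer: 0011001000111101 (12861)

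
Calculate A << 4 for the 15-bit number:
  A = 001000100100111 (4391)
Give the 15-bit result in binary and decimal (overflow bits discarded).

Shift left by 4: drop the top 4 bit(s), append 4 zero(s) on the right.
  001000100100111  ->  discard [0010], keep [00100100111], append 0000
= 001001001110000

Answer: 001001001110000 (4720)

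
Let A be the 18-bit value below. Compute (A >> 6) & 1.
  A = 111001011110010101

Bit 6 is the 7th from the right.
  111001011110010101
             ^
That bit is 0.

Answer: 0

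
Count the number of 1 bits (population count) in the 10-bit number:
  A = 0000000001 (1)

0000000001
1-bits at positions (from bit 0 = LSB): 0
Count = 1

Answer: 1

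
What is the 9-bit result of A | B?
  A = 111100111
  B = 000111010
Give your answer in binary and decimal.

Apply | to each column (1 where either bit is 1):
  111100111
| 000111010
-----------
  111111111

Answer: 111111111 (511)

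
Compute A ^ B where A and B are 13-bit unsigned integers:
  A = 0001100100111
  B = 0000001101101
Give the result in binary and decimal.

Apply ^ to each column (1 where bits differ):
  0001100100111
^ 0000001101101
---------------
  0001101001010

Answer: 0001101001010 (842)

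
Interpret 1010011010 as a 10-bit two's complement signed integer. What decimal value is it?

MSB is 1, so the value is negative. Find the magnitude:
1. Invert bits:  0101100101
2. Add 1:        0101100110  = 358
3. Apply sign:   -358

Answer: -358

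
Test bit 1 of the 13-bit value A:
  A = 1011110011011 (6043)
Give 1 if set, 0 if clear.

Bit 1 is the 2nd from the right.
  1011110011011
             ^
That bit is 1.

Answer: 1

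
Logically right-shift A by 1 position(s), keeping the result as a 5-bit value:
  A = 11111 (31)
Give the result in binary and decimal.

Logical shift right by 1: drop the bottom 1 bit(s), prepend 1 zero(s) on the left.
  11111  ->  keep [1111], discard [1], prepend 0
= 01111

Answer: 01111 (15)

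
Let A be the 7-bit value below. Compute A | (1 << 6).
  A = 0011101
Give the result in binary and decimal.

Mask = 1 << 6 = 1000000
Bit 6 of A is 0, so OR-ing with the mask flips it to 1.
  0011101
| 1000000
---------
  1011101

Answer: 1011101 (93)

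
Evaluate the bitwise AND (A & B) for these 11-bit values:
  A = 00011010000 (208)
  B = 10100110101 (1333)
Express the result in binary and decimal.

Apply & to each column (1 only where both bits are 1):
  00011010000
& 10100110101
-------------
  00000010000

Answer: 00000010000 (16)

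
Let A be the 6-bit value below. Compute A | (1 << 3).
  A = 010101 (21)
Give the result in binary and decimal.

Mask = 1 << 3 = 001000
Bit 3 of A is 0, so OR-ing with the mask flips it to 1.
  010101
| 001000
--------
  011101

Answer: 011101 (29)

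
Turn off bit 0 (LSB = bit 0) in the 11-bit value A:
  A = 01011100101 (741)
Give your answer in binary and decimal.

Mask = ~(1 << 0) = 11111111110
Bit 0 of A is 1, so AND-ing with the mask clears it to 0.
  01011100101
& 11111111110
-------------
  01011100100

Answer: 01011100100 (740)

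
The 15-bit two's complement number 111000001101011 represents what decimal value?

MSB is 1, so the value is negative. Find the magnitude:
1. Invert bits:  000111110010100
2. Add 1:        000111110010101  = 3989
3. Apply sign:   -3989

Answer: -3989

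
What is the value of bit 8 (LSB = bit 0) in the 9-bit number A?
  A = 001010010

Bit 8 is the 9th from the right.
  001010010
  ^
That bit is 0.

Answer: 0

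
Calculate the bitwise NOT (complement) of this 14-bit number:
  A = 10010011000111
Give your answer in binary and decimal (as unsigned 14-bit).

Flip each bit (0->1, 1->0):
  10010011000111
  01101100111000

Answer: 01101100111000 (6968)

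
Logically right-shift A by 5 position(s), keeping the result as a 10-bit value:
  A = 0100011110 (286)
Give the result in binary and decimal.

Logical shift right by 5: drop the bottom 5 bit(s), prepend 5 zero(s) on the left.
  0100011110  ->  keep [01000], discard [11110], prepend 00000
= 0000001000

Answer: 0000001000 (8)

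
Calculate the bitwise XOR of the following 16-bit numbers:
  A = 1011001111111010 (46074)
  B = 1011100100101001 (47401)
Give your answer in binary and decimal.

Apply ^ to each column (1 where bits differ):
  1011001111111010
^ 1011100100101001
------------------
  0000101011010011

Answer: 0000101011010011 (2771)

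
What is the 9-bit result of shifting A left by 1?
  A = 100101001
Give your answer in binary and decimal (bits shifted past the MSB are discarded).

Shift left by 1: drop the top 1 bit(s), append 1 zero(s) on the right.
  100101001  ->  discard [1], keep [00101001], append 0
= 001010010

Answer: 001010010 (82)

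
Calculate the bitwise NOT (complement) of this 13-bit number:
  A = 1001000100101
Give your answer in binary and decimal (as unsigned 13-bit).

Flip each bit (0->1, 1->0):
  1001000100101
  0110111011010

Answer: 0110111011010 (3546)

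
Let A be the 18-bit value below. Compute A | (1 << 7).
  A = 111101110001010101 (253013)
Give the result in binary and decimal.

Mask = 1 << 7 = 000000000010000000
Bit 7 of A is 0, so OR-ing with the mask flips it to 1.
  111101110001010101
| 000000000010000000
--------------------
  111101110011010101

Answer: 111101110011010101 (253141)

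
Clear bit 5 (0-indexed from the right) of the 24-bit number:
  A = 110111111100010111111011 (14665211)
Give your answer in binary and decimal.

Mask = ~(1 << 5) = 111111111111111111011111
Bit 5 of A is 1, so AND-ing with the mask clears it to 0.
  110111111100010111111011
& 111111111111111111011111
--------------------------
  110111111100010111011011

Answer: 110111111100010111011011 (14665179)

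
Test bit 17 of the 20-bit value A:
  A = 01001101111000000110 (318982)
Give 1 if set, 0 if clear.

Bit 17 is the 18th from the right.
  01001101111000000110
    ^
That bit is 0.

Answer: 0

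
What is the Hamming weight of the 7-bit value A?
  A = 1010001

1010001
1-bits at positions (from bit 0 = LSB): 0, 4, 6
Count = 3

Answer: 3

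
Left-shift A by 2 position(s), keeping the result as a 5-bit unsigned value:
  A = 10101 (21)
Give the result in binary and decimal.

Shift left by 2: drop the top 2 bit(s), append 2 zero(s) on the right.
  10101  ->  discard [10], keep [101], append 00
= 10100

Answer: 10100 (20)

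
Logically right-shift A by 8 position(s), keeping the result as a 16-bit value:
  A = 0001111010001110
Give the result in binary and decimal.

Logical shift right by 8: drop the bottom 8 bit(s), prepend 8 zero(s) on the left.
  0001111010001110  ->  keep [00011110], discard [10001110], prepend 00000000
= 0000000000011110

Answer: 0000000000011110 (30)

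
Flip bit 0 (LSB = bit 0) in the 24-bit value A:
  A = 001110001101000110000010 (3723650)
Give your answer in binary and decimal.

Mask = 1 << 0 = 000000000000000000000001
Bit 0 of A is 0; XOR with the mask flips it to 1.
  001110001101000110000010
^ 000000000000000000000001
--------------------------
  001110001101000110000011

Answer: 001110001101000110000011 (3723651)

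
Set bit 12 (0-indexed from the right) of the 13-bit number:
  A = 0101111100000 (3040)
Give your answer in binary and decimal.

Mask = 1 << 12 = 1000000000000
Bit 12 of A is 0, so OR-ing with the mask flips it to 1.
  0101111100000
| 1000000000000
---------------
  1101111100000

Answer: 1101111100000 (7136)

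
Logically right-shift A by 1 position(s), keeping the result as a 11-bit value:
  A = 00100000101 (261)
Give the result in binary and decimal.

Logical shift right by 1: drop the bottom 1 bit(s), prepend 1 zero(s) on the left.
  00100000101  ->  keep [0010000010], discard [1], prepend 0
= 00010000010

Answer: 00010000010 (130)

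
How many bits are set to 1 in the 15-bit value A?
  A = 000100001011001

000100001011001
1-bits at positions (from bit 0 = LSB): 0, 3, 4, 6, 11
Count = 5

Answer: 5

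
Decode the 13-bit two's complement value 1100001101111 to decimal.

MSB is 1, so the value is negative. Find the magnitude:
1. Invert bits:  0011110010000
2. Add 1:        0011110010001  = 1937
3. Apply sign:   -1937

Answer: -1937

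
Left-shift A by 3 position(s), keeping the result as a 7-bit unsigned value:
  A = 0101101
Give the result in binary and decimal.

Shift left by 3: drop the top 3 bit(s), append 3 zero(s) on the right.
  0101101  ->  discard [010], keep [1101], append 000
= 1101000

Answer: 1101000 (104)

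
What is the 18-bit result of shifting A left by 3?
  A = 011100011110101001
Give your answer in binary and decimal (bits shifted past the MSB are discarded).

Shift left by 3: drop the top 3 bit(s), append 3 zero(s) on the right.
  011100011110101001  ->  discard [011], keep [100011110101001], append 000
= 100011110101001000

Answer: 100011110101001000 (146760)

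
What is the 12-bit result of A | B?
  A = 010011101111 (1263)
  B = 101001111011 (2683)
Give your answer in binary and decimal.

Apply | to each column (1 where either bit is 1):
  010011101111
| 101001111011
--------------
  111011111111

Answer: 111011111111 (3839)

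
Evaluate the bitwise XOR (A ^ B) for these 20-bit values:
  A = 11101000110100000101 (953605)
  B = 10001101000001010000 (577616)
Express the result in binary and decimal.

Apply ^ to each column (1 where bits differ):
  11101000110100000101
^ 10001101000001010000
----------------------
  01100101110101010101

Answer: 01100101110101010101 (417109)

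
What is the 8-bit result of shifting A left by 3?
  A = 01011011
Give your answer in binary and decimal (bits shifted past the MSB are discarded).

Shift left by 3: drop the top 3 bit(s), append 3 zero(s) on the right.
  01011011  ->  discard [010], keep [11011], append 000
= 11011000

Answer: 11011000 (216)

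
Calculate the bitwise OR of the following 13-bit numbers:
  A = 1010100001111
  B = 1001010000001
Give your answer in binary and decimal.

Apply | to each column (1 where either bit is 1):
  1010100001111
| 1001010000001
---------------
  1011110001111

Answer: 1011110001111 (6031)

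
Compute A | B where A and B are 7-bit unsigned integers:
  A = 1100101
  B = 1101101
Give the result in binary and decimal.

Apply | to each column (1 where either bit is 1):
  1100101
| 1101101
---------
  1101101

Answer: 1101101 (109)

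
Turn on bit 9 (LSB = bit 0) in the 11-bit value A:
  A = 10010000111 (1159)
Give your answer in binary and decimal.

Mask = 1 << 9 = 01000000000
Bit 9 of A is 0, so OR-ing with the mask flips it to 1.
  10010000111
| 01000000000
-------------
  11010000111

Answer: 11010000111 (1671)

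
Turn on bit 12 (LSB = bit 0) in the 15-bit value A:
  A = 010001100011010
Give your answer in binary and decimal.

Mask = 1 << 12 = 001000000000000
Bit 12 of A is 0, so OR-ing with the mask flips it to 1.
  010001100011010
| 001000000000000
-----------------
  011001100011010

Answer: 011001100011010 (13082)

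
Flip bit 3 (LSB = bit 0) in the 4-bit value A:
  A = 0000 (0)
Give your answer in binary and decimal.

Mask = 1 << 3 = 1000
Bit 3 of A is 0; XOR with the mask flips it to 1.
  0000
^ 1000
------
  1000

Answer: 1000 (8)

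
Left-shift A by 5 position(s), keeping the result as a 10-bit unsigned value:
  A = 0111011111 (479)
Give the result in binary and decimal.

Shift left by 5: drop the top 5 bit(s), append 5 zero(s) on the right.
  0111011111  ->  discard [01110], keep [11111], append 00000
= 1111100000

Answer: 1111100000 (992)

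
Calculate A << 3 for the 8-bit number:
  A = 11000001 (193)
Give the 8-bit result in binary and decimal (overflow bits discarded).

Shift left by 3: drop the top 3 bit(s), append 3 zero(s) on the right.
  11000001  ->  discard [110], keep [00001], append 000
= 00001000

Answer: 00001000 (8)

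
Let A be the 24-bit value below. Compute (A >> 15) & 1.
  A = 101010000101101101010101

Bit 15 is the 16th from the right.
  101010000101101101010101
          ^
That bit is 0.

Answer: 0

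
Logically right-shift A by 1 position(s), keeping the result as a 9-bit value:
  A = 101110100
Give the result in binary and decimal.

Logical shift right by 1: drop the bottom 1 bit(s), prepend 1 zero(s) on the left.
  101110100  ->  keep [10111010], discard [0], prepend 0
= 010111010

Answer: 010111010 (186)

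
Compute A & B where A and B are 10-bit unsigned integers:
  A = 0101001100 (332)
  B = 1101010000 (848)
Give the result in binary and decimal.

Apply & to each column (1 only where both bits are 1):
  0101001100
& 1101010000
------------
  0101000000

Answer: 0101000000 (320)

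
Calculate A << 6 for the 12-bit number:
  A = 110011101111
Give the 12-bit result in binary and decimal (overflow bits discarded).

Shift left by 6: drop the top 6 bit(s), append 6 zero(s) on the right.
  110011101111  ->  discard [110011], keep [101111], append 000000
= 101111000000

Answer: 101111000000 (3008)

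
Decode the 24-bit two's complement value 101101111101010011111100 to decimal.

MSB is 1, so the value is negative. Find the magnitude:
1. Invert bits:  010010000010101100000011
2. Add 1:        010010000010101100000100  = 4729604
3. Apply sign:   -4729604

Answer: -4729604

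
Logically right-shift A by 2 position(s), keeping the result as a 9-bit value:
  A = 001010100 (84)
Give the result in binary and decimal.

Logical shift right by 2: drop the bottom 2 bit(s), prepend 2 zero(s) on the left.
  001010100  ->  keep [0010101], discard [00], prepend 00
= 000010101

Answer: 000010101 (21)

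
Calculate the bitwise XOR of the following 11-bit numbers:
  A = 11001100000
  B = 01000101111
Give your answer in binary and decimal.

Apply ^ to each column (1 where bits differ):
  11001100000
^ 01000101111
-------------
  10001001111

Answer: 10001001111 (1103)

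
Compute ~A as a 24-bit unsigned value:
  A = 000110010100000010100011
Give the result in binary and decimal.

Flip each bit (0->1, 1->0):
  000110010100000010100011
  111001101011111101011100

Answer: 111001101011111101011100 (15122268)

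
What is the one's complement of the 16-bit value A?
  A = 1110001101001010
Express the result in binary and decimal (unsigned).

Flip each bit (0->1, 1->0):
  1110001101001010
  0001110010110101

Answer: 0001110010110101 (7349)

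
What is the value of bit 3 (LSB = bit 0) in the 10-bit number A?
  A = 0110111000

Bit 3 is the 4th from the right.
  0110111000
        ^
That bit is 1.

Answer: 1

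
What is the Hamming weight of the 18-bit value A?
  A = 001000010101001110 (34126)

001000010101001110
1-bits at positions (from bit 0 = LSB): 1, 2, 3, 6, 8, 10, 15
Count = 7

Answer: 7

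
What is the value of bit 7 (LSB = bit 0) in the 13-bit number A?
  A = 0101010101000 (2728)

Bit 7 is the 8th from the right.
  0101010101000
       ^
That bit is 1.

Answer: 1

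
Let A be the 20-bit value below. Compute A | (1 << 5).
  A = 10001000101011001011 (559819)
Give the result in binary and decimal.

Mask = 1 << 5 = 00000000000000100000
Bit 5 of A is 0, so OR-ing with the mask flips it to 1.
  10001000101011001011
| 00000000000000100000
----------------------
  10001000101011101011

Answer: 10001000101011101011 (559851)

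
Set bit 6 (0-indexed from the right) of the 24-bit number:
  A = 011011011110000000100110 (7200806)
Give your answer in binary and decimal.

Mask = 1 << 6 = 000000000000000001000000
Bit 6 of A is 0, so OR-ing with the mask flips it to 1.
  011011011110000000100110
| 000000000000000001000000
--------------------------
  011011011110000001100110

Answer: 011011011110000001100110 (7200870)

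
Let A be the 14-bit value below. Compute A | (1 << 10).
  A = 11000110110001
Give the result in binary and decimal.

Mask = 1 << 10 = 00010000000000
Bit 10 of A is 0, so OR-ing with the mask flips it to 1.
  11000110110001
| 00010000000000
----------------
  11010110110001

Answer: 11010110110001 (13745)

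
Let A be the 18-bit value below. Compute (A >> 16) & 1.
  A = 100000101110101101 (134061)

Bit 16 is the 17th from the right.
  100000101110101101
   ^
That bit is 0.

Answer: 0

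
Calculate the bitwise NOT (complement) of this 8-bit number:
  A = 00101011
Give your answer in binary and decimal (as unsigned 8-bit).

Flip each bit (0->1, 1->0):
  00101011
  11010100

Answer: 11010100 (212)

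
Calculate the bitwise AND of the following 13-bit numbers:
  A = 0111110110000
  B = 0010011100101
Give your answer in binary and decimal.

Apply & to each column (1 only where both bits are 1):
  0111110110000
& 0010011100101
---------------
  0010010100000

Answer: 0010010100000 (1184)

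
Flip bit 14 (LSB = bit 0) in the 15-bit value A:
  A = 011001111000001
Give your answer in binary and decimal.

Mask = 1 << 14 = 100000000000000
Bit 14 of A is 0; XOR with the mask flips it to 1.
  011001111000001
^ 100000000000000
-----------------
  111001111000001

Answer: 111001111000001 (29633)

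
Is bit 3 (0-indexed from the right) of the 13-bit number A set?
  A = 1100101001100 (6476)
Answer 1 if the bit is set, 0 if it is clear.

Bit 3 is the 4th from the right.
  1100101001100
           ^
That bit is 1.

Answer: 1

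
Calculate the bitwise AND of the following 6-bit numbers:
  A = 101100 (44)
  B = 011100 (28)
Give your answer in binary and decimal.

Apply & to each column (1 only where both bits are 1):
  101100
& 011100
--------
  001100

Answer: 001100 (12)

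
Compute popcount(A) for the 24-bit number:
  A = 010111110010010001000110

010111110010010001000110
1-bits at positions (from bit 0 = LSB): 1, 2, 6, 10, 13, 16, 17, 18, 19, 20, 22
Count = 11

Answer: 11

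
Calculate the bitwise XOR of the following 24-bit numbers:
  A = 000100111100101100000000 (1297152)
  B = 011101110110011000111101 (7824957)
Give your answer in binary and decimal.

Apply ^ to each column (1 where bits differ):
  000100111100101100000000
^ 011101110110011000111101
--------------------------
  011001001010110100111101

Answer: 011001001010110100111101 (6597949)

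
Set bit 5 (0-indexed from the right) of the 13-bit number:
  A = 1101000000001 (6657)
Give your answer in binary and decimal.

Mask = 1 << 5 = 0000000100000
Bit 5 of A is 0, so OR-ing with the mask flips it to 1.
  1101000000001
| 0000000100000
---------------
  1101000100001

Answer: 1101000100001 (6689)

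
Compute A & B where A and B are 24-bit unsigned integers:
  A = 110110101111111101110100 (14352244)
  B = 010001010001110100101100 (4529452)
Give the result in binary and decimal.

Apply & to each column (1 only where both bits are 1):
  110110101111111101110100
& 010001010001110100101100
--------------------------
  010000000001110100100100

Answer: 010000000001110100100100 (4201764)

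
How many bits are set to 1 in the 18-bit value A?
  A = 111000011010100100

111000011010100100
1-bits at positions (from bit 0 = LSB): 2, 5, 7, 9, 10, 15, 16, 17
Count = 8

Answer: 8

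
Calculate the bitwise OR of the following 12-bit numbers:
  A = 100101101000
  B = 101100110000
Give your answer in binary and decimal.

Apply | to each column (1 where either bit is 1):
  100101101000
| 101100110000
--------------
  101101111000

Answer: 101101111000 (2936)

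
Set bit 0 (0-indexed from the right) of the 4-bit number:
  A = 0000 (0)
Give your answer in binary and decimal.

Mask = 1 << 0 = 0001
Bit 0 of A is 0, so OR-ing with the mask flips it to 1.
  0000
| 0001
------
  0001

Answer: 0001 (1)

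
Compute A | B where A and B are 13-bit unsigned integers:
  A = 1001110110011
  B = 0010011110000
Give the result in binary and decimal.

Apply | to each column (1 where either bit is 1):
  1001110110011
| 0010011110000
---------------
  1011111110011

Answer: 1011111110011 (6131)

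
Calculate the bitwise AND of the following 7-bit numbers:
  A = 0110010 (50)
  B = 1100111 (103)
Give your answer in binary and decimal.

Apply & to each column (1 only where both bits are 1):
  0110010
& 1100111
---------
  0100010

Answer: 0100010 (34)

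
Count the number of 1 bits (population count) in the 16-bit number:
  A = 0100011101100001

0100011101100001
1-bits at positions (from bit 0 = LSB): 0, 5, 6, 8, 9, 10, 14
Count = 7

Answer: 7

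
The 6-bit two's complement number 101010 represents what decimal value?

MSB is 1, so the value is negative. Find the magnitude:
1. Invert bits:  010101
2. Add 1:        010110  = 22
3. Apply sign:   -22

Answer: -22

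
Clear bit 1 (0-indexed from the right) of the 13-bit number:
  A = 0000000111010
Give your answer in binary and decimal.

Mask = ~(1 << 1) = 1111111111101
Bit 1 of A is 1, so AND-ing with the mask clears it to 0.
  0000000111010
& 1111111111101
---------------
  0000000111000

Answer: 0000000111000 (56)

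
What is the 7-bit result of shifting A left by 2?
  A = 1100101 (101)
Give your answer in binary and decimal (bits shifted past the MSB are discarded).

Shift left by 2: drop the top 2 bit(s), append 2 zero(s) on the right.
  1100101  ->  discard [11], keep [00101], append 00
= 0010100

Answer: 0010100 (20)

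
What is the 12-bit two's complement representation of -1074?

1. Binary of +1074:  010000110010
2. Invert bits:     101111001101
3. Add 1:           101111001110

Answer: 101111001110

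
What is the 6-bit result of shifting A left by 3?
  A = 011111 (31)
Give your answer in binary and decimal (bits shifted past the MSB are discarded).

Shift left by 3: drop the top 3 bit(s), append 3 zero(s) on the right.
  011111  ->  discard [011], keep [111], append 000
= 111000

Answer: 111000 (56)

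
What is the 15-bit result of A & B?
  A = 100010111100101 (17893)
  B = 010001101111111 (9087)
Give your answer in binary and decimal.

Apply & to each column (1 only where both bits are 1):
  100010111100101
& 010001101111111
-----------------
  000000101100101

Answer: 000000101100101 (357)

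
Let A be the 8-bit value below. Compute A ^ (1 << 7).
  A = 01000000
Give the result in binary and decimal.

Mask = 1 << 7 = 10000000
Bit 7 of A is 0; XOR with the mask flips it to 1.
  01000000
^ 10000000
----------
  11000000

Answer: 11000000 (192)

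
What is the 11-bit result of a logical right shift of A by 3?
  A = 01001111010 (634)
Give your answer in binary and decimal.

Logical shift right by 3: drop the bottom 3 bit(s), prepend 3 zero(s) on the left.
  01001111010  ->  keep [01001111], discard [010], prepend 000
= 00001001111

Answer: 00001001111 (79)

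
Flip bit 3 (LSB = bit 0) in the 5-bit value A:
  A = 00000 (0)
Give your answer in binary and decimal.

Mask = 1 << 3 = 01000
Bit 3 of A is 0; XOR with the mask flips it to 1.
  00000
^ 01000
-------
  01000

Answer: 01000 (8)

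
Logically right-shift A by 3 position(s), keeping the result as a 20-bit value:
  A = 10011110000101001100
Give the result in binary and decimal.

Logical shift right by 3: drop the bottom 3 bit(s), prepend 3 zero(s) on the left.
  10011110000101001100  ->  keep [10011110000101001], discard [100], prepend 000
= 00010011110000101001

Answer: 00010011110000101001 (80937)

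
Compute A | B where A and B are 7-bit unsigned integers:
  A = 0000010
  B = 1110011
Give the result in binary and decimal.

Apply | to each column (1 where either bit is 1):
  0000010
| 1110011
---------
  1110011

Answer: 1110011 (115)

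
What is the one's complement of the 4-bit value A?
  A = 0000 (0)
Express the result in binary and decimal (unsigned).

Flip each bit (0->1, 1->0):
  0000
  1111

Answer: 1111 (15)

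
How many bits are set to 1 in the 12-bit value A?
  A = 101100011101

101100011101
1-bits at positions (from bit 0 = LSB): 0, 2, 3, 4, 8, 9, 11
Count = 7

Answer: 7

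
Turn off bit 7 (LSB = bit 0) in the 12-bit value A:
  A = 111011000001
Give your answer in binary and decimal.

Mask = ~(1 << 7) = 111101111111
Bit 7 of A is 1, so AND-ing with the mask clears it to 0.
  111011000001
& 111101111111
--------------
  111001000001

Answer: 111001000001 (3649)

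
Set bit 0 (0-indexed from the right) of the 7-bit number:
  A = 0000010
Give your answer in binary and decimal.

Mask = 1 << 0 = 0000001
Bit 0 of A is 0, so OR-ing with the mask flips it to 1.
  0000010
| 0000001
---------
  0000011

Answer: 0000011 (3)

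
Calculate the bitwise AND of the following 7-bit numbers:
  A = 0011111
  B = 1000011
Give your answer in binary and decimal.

Apply & to each column (1 only where both bits are 1):
  0011111
& 1000011
---------
  0000011

Answer: 0000011 (3)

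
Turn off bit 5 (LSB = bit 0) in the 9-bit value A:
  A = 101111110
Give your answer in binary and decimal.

Mask = ~(1 << 5) = 111011111
Bit 5 of A is 1, so AND-ing with the mask clears it to 0.
  101111110
& 111011111
-----------
  101011110

Answer: 101011110 (350)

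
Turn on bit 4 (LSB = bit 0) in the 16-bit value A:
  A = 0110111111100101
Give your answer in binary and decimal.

Mask = 1 << 4 = 0000000000010000
Bit 4 of A is 0, so OR-ing with the mask flips it to 1.
  0110111111100101
| 0000000000010000
------------------
  0110111111110101

Answer: 0110111111110101 (28661)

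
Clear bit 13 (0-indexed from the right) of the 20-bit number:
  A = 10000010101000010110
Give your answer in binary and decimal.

Mask = ~(1 << 13) = 11111101111111111111
Bit 13 of A is 1, so AND-ing with the mask clears it to 0.
  10000010101000010110
& 11111101111111111111
----------------------
  10000000101000010110

Answer: 10000000101000010110 (526870)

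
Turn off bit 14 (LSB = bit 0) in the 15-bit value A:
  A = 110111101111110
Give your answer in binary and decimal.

Mask = ~(1 << 14) = 011111111111111
Bit 14 of A is 1, so AND-ing with the mask clears it to 0.
  110111101111110
& 011111111111111
-----------------
  010111101111110

Answer: 010111101111110 (12158)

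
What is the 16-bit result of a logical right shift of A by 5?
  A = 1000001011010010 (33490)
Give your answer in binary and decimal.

Logical shift right by 5: drop the bottom 5 bit(s), prepend 5 zero(s) on the left.
  1000001011010010  ->  keep [10000010110], discard [10010], prepend 00000
= 0000010000010110

Answer: 0000010000010110 (1046)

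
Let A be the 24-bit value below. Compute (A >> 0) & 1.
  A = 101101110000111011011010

Bit 0 is the 1st from the right.
  101101110000111011011010
                         ^
That bit is 0.

Answer: 0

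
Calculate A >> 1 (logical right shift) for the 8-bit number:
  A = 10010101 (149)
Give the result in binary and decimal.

Logical shift right by 1: drop the bottom 1 bit(s), prepend 1 zero(s) on the left.
  10010101  ->  keep [1001010], discard [1], prepend 0
= 01001010

Answer: 01001010 (74)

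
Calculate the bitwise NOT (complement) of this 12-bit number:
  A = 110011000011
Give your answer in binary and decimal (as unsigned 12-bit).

Flip each bit (0->1, 1->0):
  110011000011
  001100111100

Answer: 001100111100 (828)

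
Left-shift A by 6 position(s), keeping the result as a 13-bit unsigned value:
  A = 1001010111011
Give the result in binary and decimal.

Shift left by 6: drop the top 6 bit(s), append 6 zero(s) on the right.
  1001010111011  ->  discard [100101], keep [0111011], append 000000
= 0111011000000

Answer: 0111011000000 (3776)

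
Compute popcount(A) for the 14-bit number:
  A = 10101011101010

10101011101010
1-bits at positions (from bit 0 = LSB): 1, 3, 5, 6, 7, 9, 11, 13
Count = 8

Answer: 8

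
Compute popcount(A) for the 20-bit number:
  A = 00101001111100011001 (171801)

00101001111100011001
1-bits at positions (from bit 0 = LSB): 0, 3, 4, 8, 9, 10, 11, 12, 15, 17
Count = 10

Answer: 10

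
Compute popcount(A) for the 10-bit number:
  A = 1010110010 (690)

1010110010
1-bits at positions (from bit 0 = LSB): 1, 4, 5, 7, 9
Count = 5

Answer: 5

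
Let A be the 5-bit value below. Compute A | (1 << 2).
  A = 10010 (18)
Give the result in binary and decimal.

Mask = 1 << 2 = 00100
Bit 2 of A is 0, so OR-ing with the mask flips it to 1.
  10010
| 00100
-------
  10110

Answer: 10110 (22)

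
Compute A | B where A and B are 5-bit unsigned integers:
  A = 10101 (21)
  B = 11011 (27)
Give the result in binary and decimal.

Apply | to each column (1 where either bit is 1):
  10101
| 11011
-------
  11111

Answer: 11111 (31)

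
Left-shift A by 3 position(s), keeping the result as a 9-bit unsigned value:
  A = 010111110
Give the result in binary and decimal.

Shift left by 3: drop the top 3 bit(s), append 3 zero(s) on the right.
  010111110  ->  discard [010], keep [111110], append 000
= 111110000

Answer: 111110000 (496)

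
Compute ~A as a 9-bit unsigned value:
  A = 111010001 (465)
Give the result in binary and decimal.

Flip each bit (0->1, 1->0):
  111010001
  000101110

Answer: 000101110 (46)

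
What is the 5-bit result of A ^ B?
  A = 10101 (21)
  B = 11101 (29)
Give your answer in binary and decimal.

Apply ^ to each column (1 where bits differ):
  10101
^ 11101
-------
  01000

Answer: 01000 (8)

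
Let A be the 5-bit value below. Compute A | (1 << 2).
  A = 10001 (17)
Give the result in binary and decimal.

Mask = 1 << 2 = 00100
Bit 2 of A is 0, so OR-ing with the mask flips it to 1.
  10001
| 00100
-------
  10101

Answer: 10101 (21)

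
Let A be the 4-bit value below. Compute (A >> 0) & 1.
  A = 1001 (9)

Bit 0 is the 1st from the right.
  1001
     ^
That bit is 1.

Answer: 1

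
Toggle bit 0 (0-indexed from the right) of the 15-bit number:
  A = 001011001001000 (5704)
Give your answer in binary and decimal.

Mask = 1 << 0 = 000000000000001
Bit 0 of A is 0; XOR with the mask flips it to 1.
  001011001001000
^ 000000000000001
-----------------
  001011001001001

Answer: 001011001001001 (5705)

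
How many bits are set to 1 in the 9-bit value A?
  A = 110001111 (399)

110001111
1-bits at positions (from bit 0 = LSB): 0, 1, 2, 3, 7, 8
Count = 6

Answer: 6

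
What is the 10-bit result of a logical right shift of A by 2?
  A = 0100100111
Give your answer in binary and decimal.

Logical shift right by 2: drop the bottom 2 bit(s), prepend 2 zero(s) on the left.
  0100100111  ->  keep [01001001], discard [11], prepend 00
= 0001001001

Answer: 0001001001 (73)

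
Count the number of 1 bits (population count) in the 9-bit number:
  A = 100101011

100101011
1-bits at positions (from bit 0 = LSB): 0, 1, 3, 5, 8
Count = 5

Answer: 5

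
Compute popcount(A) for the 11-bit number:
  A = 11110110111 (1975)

11110110111
1-bits at positions (from bit 0 = LSB): 0, 1, 2, 4, 5, 7, 8, 9, 10
Count = 9

Answer: 9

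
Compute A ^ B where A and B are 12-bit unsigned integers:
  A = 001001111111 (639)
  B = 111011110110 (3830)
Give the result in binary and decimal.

Apply ^ to each column (1 where bits differ):
  001001111111
^ 111011110110
--------------
  110010001001

Answer: 110010001001 (3209)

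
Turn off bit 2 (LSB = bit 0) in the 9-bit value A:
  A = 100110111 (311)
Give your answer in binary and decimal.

Mask = ~(1 << 2) = 111111011
Bit 2 of A is 1, so AND-ing with the mask clears it to 0.
  100110111
& 111111011
-----------
  100110011

Answer: 100110011 (307)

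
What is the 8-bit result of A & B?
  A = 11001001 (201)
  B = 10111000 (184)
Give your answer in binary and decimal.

Apply & to each column (1 only where both bits are 1):
  11001001
& 10111000
----------
  10001000

Answer: 10001000 (136)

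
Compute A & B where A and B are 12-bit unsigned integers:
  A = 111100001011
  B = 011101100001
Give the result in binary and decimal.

Apply & to each column (1 only where both bits are 1):
  111100001011
& 011101100001
--------------
  011100000001

Answer: 011100000001 (1793)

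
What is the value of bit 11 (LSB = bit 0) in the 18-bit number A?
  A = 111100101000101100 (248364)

Bit 11 is the 12th from the right.
  111100101000101100
        ^
That bit is 1.

Answer: 1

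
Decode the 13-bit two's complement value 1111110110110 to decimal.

MSB is 1, so the value is negative. Find the magnitude:
1. Invert bits:  0000001001001
2. Add 1:        0000001001010  = 74
3. Apply sign:   -74

Answer: -74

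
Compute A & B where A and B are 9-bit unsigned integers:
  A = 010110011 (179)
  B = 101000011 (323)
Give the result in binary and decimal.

Apply & to each column (1 only where both bits are 1):
  010110011
& 101000011
-----------
  000000011

Answer: 000000011 (3)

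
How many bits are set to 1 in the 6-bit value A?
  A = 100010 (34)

100010
1-bits at positions (from bit 0 = LSB): 1, 5
Count = 2

Answer: 2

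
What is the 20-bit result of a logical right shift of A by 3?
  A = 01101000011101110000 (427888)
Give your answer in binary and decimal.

Logical shift right by 3: drop the bottom 3 bit(s), prepend 3 zero(s) on the left.
  01101000011101110000  ->  keep [01101000011101110], discard [000], prepend 000
= 00001101000011101110

Answer: 00001101000011101110 (53486)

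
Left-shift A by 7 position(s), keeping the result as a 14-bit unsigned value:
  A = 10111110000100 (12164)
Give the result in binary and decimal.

Shift left by 7: drop the top 7 bit(s), append 7 zero(s) on the right.
  10111110000100  ->  discard [1011111], keep [0000100], append 0000000
= 00001000000000

Answer: 00001000000000 (512)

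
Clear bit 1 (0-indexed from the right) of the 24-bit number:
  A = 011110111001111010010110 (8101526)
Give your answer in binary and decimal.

Mask = ~(1 << 1) = 111111111111111111111101
Bit 1 of A is 1, so AND-ing with the mask clears it to 0.
  011110111001111010010110
& 111111111111111111111101
--------------------------
  011110111001111010010100

Answer: 011110111001111010010100 (8101524)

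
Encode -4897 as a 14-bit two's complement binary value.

1. Binary of +4897:  01001100100001
2. Invert bits:     10110011011110
3. Add 1:           10110011011111

Answer: 10110011011111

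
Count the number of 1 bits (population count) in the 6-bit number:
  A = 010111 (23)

010111
1-bits at positions (from bit 0 = LSB): 0, 1, 2, 4
Count = 4

Answer: 4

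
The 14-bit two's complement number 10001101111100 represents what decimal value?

MSB is 1, so the value is negative. Find the magnitude:
1. Invert bits:  01110010000011
2. Add 1:        01110010000100  = 7300
3. Apply sign:   -7300

Answer: -7300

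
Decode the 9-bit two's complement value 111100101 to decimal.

MSB is 1, so the value is negative. Find the magnitude:
1. Invert bits:  000011010
2. Add 1:        000011011  = 27
3. Apply sign:   -27

Answer: -27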